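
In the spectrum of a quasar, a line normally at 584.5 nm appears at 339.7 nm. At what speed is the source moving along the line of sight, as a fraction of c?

λ'/λ₀ = 0.5812 < 1 (blueshift), so the source is approaching.
λ'/λ₀ = √((1 − β)/(1 + β)) for an approaching source ⇒ β = (1 − r²)/(1 + r²) with r = λ'/λ₀.
β = (1 − 0.3378)/(1 + 0.3378) ≈ 0.495.

0.495c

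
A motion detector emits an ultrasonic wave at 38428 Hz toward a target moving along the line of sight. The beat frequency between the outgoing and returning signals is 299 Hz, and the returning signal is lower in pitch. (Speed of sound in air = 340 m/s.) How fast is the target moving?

Double Doppler shift off a moving reflector: f₂ = f₀ · (v + u)/(v − u) (u > 0 toward emitter).
Returning signal is lower, so f₂ = f₀ − Δf = 38428 − 299 = 38129 Hz.
Rearranging, u = v · (f₂ − f₀)/(f₂ + f₀) = 340 × -299/76557 ≈ -1.33 m/s.
So the target is moving at 1.33 m/s away from the emitter.

1.33 m/s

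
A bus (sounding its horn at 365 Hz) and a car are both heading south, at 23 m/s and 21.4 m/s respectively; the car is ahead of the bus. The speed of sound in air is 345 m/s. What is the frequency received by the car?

367 Hz

The car is ahead, so the bus is moving toward it while the car is moving away from the bus.
General Doppler shift: f' = f · (v − v_o)/(v − v_s).
f' = 365 × (345 − 21.4)/(345 − 23) = 365 × 323.6/322 ≈ 367 Hz.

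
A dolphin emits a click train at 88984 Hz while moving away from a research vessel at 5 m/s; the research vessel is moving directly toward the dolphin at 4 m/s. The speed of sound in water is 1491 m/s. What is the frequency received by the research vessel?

Both move, so f' = f · (v + v_o)/(v + v_s).
f' = 88984 × (1491 + 4)/(1491 + 5) = 88984 × 1495/1496 ≈ 88925 Hz.

88925 Hz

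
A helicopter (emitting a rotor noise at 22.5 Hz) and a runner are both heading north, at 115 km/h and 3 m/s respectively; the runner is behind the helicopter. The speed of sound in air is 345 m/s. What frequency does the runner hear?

20.8 Hz

115 km/h = 31.94 m/s.
The runner is behind, so the helicopter is moving away from it while the runner is moving toward the helicopter.
Both move, so f' = f · (v + v_o)/(v + v_s).
f' = 22.5 × (345 + 3)/(345 + 31.94) = 22.5 × 348/376.94 ≈ 20.8 Hz.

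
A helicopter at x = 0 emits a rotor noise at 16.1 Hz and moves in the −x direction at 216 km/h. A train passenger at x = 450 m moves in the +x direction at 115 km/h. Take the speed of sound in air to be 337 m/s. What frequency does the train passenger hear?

12.4 Hz

216 km/h = 60 m/s; 115 km/h = 31.94 m/s.
The observer lies on the +x side, so the source is heading away from the observer and the observer is heading away from the source.
General Doppler shift: f' = f · (v − v_o)/(v + v_s).
f' = 16.1 × (337 − 31.94)/(337 + 60) = 16.1 × 305.06/397 ≈ 12.4 Hz.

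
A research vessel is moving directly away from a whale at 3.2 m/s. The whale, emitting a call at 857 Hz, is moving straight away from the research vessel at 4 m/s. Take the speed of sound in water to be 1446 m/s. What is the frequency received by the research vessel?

853 Hz

Both move, so f' = f · (v − v_o)/(v + v_s).
f' = 857 × (1446 − 3.2)/(1446 + 4) = 857 × 1442.8/1450 ≈ 853 Hz.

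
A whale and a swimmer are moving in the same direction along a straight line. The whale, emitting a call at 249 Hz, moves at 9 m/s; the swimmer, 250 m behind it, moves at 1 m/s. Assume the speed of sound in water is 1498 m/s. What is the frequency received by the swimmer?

The swimmer is behind, so the whale is moving away from it while the swimmer is moving toward the whale.
Both move, so f' = f · (v + v_o)/(v + v_s).
f' = 249 × (1498 + 1)/(1498 + 9) = 249 × 1499/1507 ≈ 248 Hz.

248 Hz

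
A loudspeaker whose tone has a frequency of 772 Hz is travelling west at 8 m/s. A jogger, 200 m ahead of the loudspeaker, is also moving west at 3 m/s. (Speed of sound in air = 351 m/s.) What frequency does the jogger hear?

The jogger is ahead, so the loudspeaker is moving toward it while the jogger is moving away from the loudspeaker.
Both move, so f' = f · (v − v_o)/(v − v_s).
f' = 772 × (351 − 3)/(351 − 8) = 772 × 348/343 ≈ 783 Hz.

783 Hz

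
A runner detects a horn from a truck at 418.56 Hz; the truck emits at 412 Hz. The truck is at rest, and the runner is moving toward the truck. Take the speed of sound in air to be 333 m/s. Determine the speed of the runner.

5.3 m/s

f' = f · (v + v_o)/v ⇒ v_o = v · |f'/f − 1|.
v_o = 333 × |418.56/412 − 1| = 333 × 0.01592 ≈ 5.3 m/s.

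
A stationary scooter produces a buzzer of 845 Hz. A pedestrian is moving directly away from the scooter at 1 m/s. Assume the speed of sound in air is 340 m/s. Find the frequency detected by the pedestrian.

Only the observer moves, away from the source, so f' = f · (v − v_o)/v.
f' = 845 × (340 − 1)/340 = 845 × 339/340 ≈ 843 Hz.

843 Hz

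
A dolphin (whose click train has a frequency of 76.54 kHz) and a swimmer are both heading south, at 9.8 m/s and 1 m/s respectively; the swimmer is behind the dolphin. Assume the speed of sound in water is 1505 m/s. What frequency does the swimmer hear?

76.1 kHz

The swimmer is behind, so the dolphin is moving away from it while the swimmer is moving toward the dolphin.
Both move, so f' = f · (v + v_o)/(v + v_s).
f' = 76.54 × (1505 + 1)/(1505 + 9.8) = 76.54 × 1506/1514.8 ≈ 76.1 kHz.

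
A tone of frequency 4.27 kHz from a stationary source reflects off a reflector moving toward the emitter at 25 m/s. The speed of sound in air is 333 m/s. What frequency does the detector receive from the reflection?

At the reflector (a moving observer), f₁ = f₀ · (v + u)/v = 4.27 × 358/333 ≈ 4.59 kHz.
On reflection it acts as a source moving toward the stationary detector: f₂ = f₁ · v/(v − u) = 4.59 × 333/308 ≈ 4.96 kHz.
Equivalently f₂ = f₀ · (v + u)/(v − u).

4.96 kHz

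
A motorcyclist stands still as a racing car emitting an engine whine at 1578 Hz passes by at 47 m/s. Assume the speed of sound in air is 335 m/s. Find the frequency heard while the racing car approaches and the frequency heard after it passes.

1836 Hz approaching; 1384 Hz receding

Approaching: f₁ = f · v/(v − v_s) = 1578 × 335/288 ≈ 1836 Hz.
Receding: f₂ = f · v/(v + v_s) = 1578 × 335/382 ≈ 1384 Hz.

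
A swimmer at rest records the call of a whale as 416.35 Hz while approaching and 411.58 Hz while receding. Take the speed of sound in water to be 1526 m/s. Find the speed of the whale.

f₁/f₂ = (v + v_s)/(v − v_s), so v_s = v · (f₁ − f₂)/(f₁ + f₂).
v_s = 1526 × (416.35 − 411.58)/(416.35 + 411.58) = 1526 × 4.77/827.93 ≈ 8.8 m/s.

8.8 m/s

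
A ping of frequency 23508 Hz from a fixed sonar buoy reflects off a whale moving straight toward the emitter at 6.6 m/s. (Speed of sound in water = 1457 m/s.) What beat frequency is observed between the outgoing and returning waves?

At the whale (a moving observer), f₁ = f₀ · (v + u)/v = 23508 × 1463.6/1457 ≈ 23614 Hz.
The reflection then acts as a moving source: f₂ = f₁ · v/(v − u) ≈ 23722 Hz.
Equivalently f₂ = f₀ · (v + u)/(v − u).
Beat frequency: |f₂ − f₀| = 2u·f₀/(v − u) = 2 × 6.6 × 23508/1450.4 ≈ 214 Hz.

214 Hz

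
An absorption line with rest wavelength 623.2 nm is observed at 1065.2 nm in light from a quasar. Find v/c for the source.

λ'/λ₀ = 1.7092 > 1 (redshift), so the source is receding.
λ'/λ₀ = √((1 + β)/(1 − β)) for a receding source ⇒ β = (r² − 1)/(r² + 1) with r = λ'/λ₀.
β = (2.9215 − 1)/(2.9215 + 1) ≈ 0.490.

0.490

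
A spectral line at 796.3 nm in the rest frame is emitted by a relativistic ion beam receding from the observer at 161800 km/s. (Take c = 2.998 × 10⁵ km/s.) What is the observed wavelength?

β = v/c = 161800/299800 = 0.5397.
Relativistic Doppler for wavelength: λ' = λ₀ · √((1 + β)/(1 − β)).
λ' = 796.3 × √(1.5397/0.4603) = 796.3 × 1.82891 ≈ 1456.4 nm.

1456.4 nm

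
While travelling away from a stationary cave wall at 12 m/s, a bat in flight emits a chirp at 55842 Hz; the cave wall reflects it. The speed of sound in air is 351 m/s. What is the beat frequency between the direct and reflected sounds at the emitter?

The cave wall receives the sound from a moving source: f₁ = f₀ · v/(v + v_e) = 55842 × 351/363 ≈ 53996 Hz.
On the return leg the bat in flight is a moving observer: f₂ = f₁ · (v − v_e)/v = 53996 × 339/351 ≈ 52150 Hz.
Equivalently f₂ = f₀ · (v − v_e)/(v + v_e).
Beat against the emitted tone: |f₂ − f₀| = 2v_e·f₀/(v + v_e) = 2 × 12 × 55842/363 ≈ 3692 Hz.

3692 Hz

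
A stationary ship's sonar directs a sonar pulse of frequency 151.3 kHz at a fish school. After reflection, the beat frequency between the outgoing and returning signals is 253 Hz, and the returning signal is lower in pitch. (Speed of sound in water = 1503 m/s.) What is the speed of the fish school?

Double Doppler shift off a moving reflector: f₂ = f₀ · (v + u)/(v − u) (u > 0 toward emitter).
Returning signal is lower, so f₂ = f₀ − Δf = 151300 − 253 = 151047 Hz.
Rearranging, u = v · (f₂ − f₀)/(f₂ + f₀) = 1503 × -253/302347 ≈ -1.26 m/s.
So the fish school is moving at 1.26 m/s away from the emitter.

1.26 m/s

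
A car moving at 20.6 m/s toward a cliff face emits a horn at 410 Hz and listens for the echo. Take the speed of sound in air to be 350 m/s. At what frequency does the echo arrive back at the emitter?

461 Hz

The cliff face receives the sound from a moving source: f₁ = f₀ · v/(v − v_e) = 410 × 350/329.4 ≈ 436 Hz.
On the return leg the car is a moving observer: f₂ = f₁ · (v + v_e)/v = 436 × 370.6/350 ≈ 461 Hz.
Equivalently f₂ = f₀ · (v + v_e)/(v − v_e).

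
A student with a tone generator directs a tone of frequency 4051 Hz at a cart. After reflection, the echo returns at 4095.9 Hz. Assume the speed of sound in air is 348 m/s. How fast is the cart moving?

1.92 m/s

Double Doppler shift off a moving reflector: f₂ = f₀ · (v + u)/(v − u) (u > 0 toward emitter).
Rearranging, u = v · (f₂ − f₀)/(f₂ + f₀) = 348 × 44.9/8146.9 ≈ 1.92 m/s.
So the cart is moving at 1.92 m/s toward the emitter.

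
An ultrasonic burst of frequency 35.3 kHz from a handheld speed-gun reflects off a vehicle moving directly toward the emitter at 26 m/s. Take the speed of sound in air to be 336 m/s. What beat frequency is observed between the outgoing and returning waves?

The vehicle first receives the wave as a moving observer: f₁ = f₀ · (v + u)/v = 35.3 × (336 + 26)/336 ≈ 38.03 kHz.
On reflection it acts as a source moving toward the stationary detector: f₂ = f₁ · v/(v − u) = 38.03 × 336/310 ≈ 41.22 kHz.
Beat frequency (with f₀ = 35300 Hz): |f₂ − f₀| = 2u·f₀/(v − u) = 2 × 26 × 35300/310 ≈ 5921 Hz.

5921 Hz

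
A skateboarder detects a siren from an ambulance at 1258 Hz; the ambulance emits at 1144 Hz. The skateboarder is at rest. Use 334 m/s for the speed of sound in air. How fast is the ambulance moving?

30 m/s

f' > f, so the ambulance is approaching.
f' = f · v/(v − v_s) ⇒ v_s = v · |1 − f/f'|.
v_s = 334 × |1 − 1144/1258| = 334 × 0.09062 ≈ 30 m/s.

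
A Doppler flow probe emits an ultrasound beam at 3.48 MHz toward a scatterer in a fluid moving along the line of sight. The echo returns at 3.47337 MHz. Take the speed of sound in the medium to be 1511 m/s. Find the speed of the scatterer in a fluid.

Double Doppler shift off a moving reflector: f₂ = f₀ · (v + u)/(v − u) (u > 0 toward emitter).
Rearranging, u = v · (f₂ − f₀)/(f₂ + f₀) = 1511 × -0.00663/6.95337 ≈ -1.44 m/s.
So the scatterer in a fluid is moving at 1.44 m/s away from the emitter.

1.44 m/s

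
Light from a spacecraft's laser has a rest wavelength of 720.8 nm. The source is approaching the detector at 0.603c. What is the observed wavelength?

Relativistic Doppler for wavelength: λ' = λ₀ · √((1 − β)/(1 + β)).
λ' = 720.8 × √(0.3970/1.6030) = 720.8 × 0.49766 ≈ 358.7 nm.

358.7 nm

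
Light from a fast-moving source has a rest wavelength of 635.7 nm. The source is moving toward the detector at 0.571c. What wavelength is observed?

332.2 nm

Relativistic Doppler for wavelength: λ' = λ₀ · √((1 − β)/(1 + β)).
λ' = 635.7 × √(0.4290/1.5710) = 635.7 × 0.52257 ≈ 332.2 nm.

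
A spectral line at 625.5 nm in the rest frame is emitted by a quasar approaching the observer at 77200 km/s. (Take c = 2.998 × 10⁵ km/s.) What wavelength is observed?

β = v/c = 77200/299800 = 0.2575.
Relativistic Doppler for wavelength: λ' = λ₀ · √((1 − β)/(1 + β)).
λ' = 625.5 × √(0.7425/1.2575) = 625.5 × 0.76841 ≈ 480.6 nm.

480.6 nm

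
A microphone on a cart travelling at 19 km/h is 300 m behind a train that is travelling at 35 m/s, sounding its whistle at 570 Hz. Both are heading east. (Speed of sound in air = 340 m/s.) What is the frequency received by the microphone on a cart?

525 Hz

19 km/h = 5.278 m/s.
The microphone on a cart is behind, so the train is moving away from it while the microphone on a cart is moving toward the train.
With source receding and observer approaching, f' = f · (v + v_o)/(v + v_s).
f' = 570 × (340 + 5.278)/(340 + 35) = 570 × 345.28/375 ≈ 525 Hz.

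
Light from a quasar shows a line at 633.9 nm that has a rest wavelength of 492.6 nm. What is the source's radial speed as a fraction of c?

0.247

λ'/λ₀ = 1.2868 > 1 (redshift), so the source is receding.
λ'/λ₀ = √((1 + β)/(1 − β)) for a receding source ⇒ β = (r² − 1)/(r² + 1) with r = λ'/λ₀.
β = (1.6560 − 1)/(1.6560 + 1) ≈ 0.247.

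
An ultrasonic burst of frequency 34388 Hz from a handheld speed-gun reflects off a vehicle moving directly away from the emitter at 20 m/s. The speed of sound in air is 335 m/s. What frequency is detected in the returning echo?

At the vehicle (a moving observer), f₁ = f₀ · (v − u)/v = 34388 × 315/335 ≈ 32335 Hz.
The reflection then acts as a moving source: f₂ = f₁ · v/(v + u) ≈ 30513 Hz.
Equivalently f₂ = f₀ · (v − u)/(v + u).

30513 Hz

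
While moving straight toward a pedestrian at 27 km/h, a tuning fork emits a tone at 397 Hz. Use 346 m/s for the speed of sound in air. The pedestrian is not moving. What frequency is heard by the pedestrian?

406 Hz

27 km/h = 7.5 m/s.
With the source moving toward a stationary observer, f' = f · v/(v − v_s).
f' = 397 × 346/(346 − 7.5) = 397 × 346/338.5 ≈ 406 Hz.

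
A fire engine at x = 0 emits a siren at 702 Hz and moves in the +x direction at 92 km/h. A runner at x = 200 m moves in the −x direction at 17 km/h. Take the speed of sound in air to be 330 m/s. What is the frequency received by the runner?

772 Hz

92 km/h = 25.56 m/s; 17 km/h = 4.722 m/s.
The observer lies on the +x side, so the source is heading toward the observer and the observer is heading toward the source.
General Doppler shift: f' = f · (v + v_o)/(v − v_s).
f' = 702 × (330 + 4.722)/(330 − 25.56) = 702 × 334.72/304.44 ≈ 772 Hz.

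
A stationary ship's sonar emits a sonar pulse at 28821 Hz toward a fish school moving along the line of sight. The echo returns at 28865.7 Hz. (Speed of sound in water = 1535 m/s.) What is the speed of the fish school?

Double Doppler shift off a moving reflector: f₂ = f₀ · (v + u)/(v − u) (u > 0 toward emitter).
Rearranging, u = v · (f₂ − f₀)/(f₂ + f₀) = 1535 × 44.7/57686.7 ≈ 1.19 m/s.
So the fish school is moving at 1.19 m/s toward the emitter.

1.19 m/s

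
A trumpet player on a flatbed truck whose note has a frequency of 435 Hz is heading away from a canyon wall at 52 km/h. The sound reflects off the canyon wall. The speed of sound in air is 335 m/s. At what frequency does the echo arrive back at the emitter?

52 km/h = 14.44 m/s.
The canyon wall receives the sound from a moving source: f₁ = f₀ · v/(v + v_e) = 435 × 335/349.44 ≈ 417 Hz.
On the return leg the trumpet player on a flatbed truck is a moving observer: f₂ = f₁ · (v − v_e)/v = 417 × 320.56/335 ≈ 399 Hz.

399 Hz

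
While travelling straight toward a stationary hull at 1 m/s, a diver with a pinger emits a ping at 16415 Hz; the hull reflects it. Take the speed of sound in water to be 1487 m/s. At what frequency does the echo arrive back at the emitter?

16437 Hz

The hull receives the sound from a moving source: f₁ = f₀ · v/(v − v_e) = 16415 × 1487/1486 ≈ 16426 Hz.
On the return leg the diver with a pinger is a moving observer: f₂ = f₁ · (v + v_e)/v = 16426 × 1488/1487 ≈ 16437 Hz.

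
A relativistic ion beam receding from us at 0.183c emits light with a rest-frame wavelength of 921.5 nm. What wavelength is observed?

1108.9 nm

Relativistic Doppler for wavelength: λ' = λ₀ · √((1 + β)/(1 − β)).
λ' = 921.5 × √(1.1830/0.8170) = 921.5 × 1.20332 ≈ 1108.9 nm.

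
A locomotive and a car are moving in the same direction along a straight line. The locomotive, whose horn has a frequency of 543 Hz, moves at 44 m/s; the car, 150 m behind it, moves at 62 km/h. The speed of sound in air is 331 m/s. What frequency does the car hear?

62 km/h = 17.22 m/s.
The car is behind, so the locomotive is moving away from it while the car is moving toward the locomotive.
General Doppler shift: f' = f · (v + v_o)/(v + v_s).
f' = 543 × (331 + 17.22)/(331 + 44) = 543 × 348.22/375 ≈ 504 Hz.

504 Hz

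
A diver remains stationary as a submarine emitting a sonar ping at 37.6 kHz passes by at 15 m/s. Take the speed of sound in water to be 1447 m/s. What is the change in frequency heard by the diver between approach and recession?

Approaching: f₁ = f · v/(v − v_s) = 37.6 × 1447/1432 ≈ 37.994 kHz.
Receding: f₂ = f · v/(v + v_s) = 37.6 × 1447/1462 ≈ 37.214 kHz.
Drop: f₁ − f₂ = 2f·v·v_s/(v² − v_s²) = 2 × 37.6 × 1447 × 15/(1447² − 15²) ≈ 0.780 kHz.

0.780 kHz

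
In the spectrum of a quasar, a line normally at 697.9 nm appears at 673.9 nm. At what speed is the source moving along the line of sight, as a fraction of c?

0.035c

λ'/λ₀ = 0.9656 < 1 (blueshift), so the source is approaching.
λ'/λ₀ = √((1 − β)/(1 + β)) for an approaching source ⇒ β = (1 − r²)/(1 + r²) with r = λ'/λ₀.
β = (1 − 0.9324)/(1 + 0.9324) ≈ 0.035.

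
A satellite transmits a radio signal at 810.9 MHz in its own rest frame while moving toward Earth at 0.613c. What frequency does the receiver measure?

1655.5 MHz

Relativistic Doppler for frequency: f' = f₀ · √((1 + β)/(1 − β)).
f' = 810.9 × √(1.6130/0.3870) = 810.9 × 2.04156 ≈ 1655.5 MHz.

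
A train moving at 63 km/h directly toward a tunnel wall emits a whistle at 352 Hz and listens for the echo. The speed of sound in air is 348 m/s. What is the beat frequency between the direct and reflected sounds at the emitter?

63 km/h = 17.5 m/s.
The tunnel wall receives the sound from a moving source: f₁ = f₀ · v/(v − v_e) = 352 × 348/330.5 ≈ 370.6 Hz.
On the return leg the train is a moving observer: f₂ = f₁ · (v + v_e)/v = 370.6 × 365.5/348 ≈ 389.3 Hz.
Beat against the emitted tone: |f₂ − f₀| = 2v_e·f₀/(v − v_e) = 2 × 17.5 × 352/330.5 ≈ 37.3 Hz.

37.3 Hz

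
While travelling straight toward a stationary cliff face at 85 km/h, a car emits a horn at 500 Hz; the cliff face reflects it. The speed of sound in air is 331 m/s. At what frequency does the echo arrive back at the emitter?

85 km/h = 23.61 m/s.
The cliff face receives the sound from a moving source: f₁ = f₀ · v/(v − v_e) = 500 × 331/307.39 ≈ 538 Hz.
On the return leg the car is a moving observer: f₂ = f₁ · (v + v_e)/v = 538 × 354.61/331 ≈ 577 Hz.
Equivalently f₂ = f₀ · (v + v_e)/(v − v_e).

577 Hz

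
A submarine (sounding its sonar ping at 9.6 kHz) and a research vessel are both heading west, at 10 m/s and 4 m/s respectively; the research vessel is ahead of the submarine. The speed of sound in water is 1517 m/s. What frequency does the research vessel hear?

The research vessel is ahead, so the submarine is moving toward it while the research vessel is moving away from the submarine.
With source approaching and observer receding, f' = f · (v − v_o)/(v − v_s).
f' = 9.6 × (1517 − 4)/(1517 − 10) = 9.6 × 1513/1507 ≈ 9.64 kHz.

9.64 kHz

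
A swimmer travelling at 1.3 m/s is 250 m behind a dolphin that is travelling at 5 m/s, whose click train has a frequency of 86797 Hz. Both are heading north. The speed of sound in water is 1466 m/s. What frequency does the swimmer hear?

86579 Hz

The swimmer is behind, so the dolphin is moving away from it while the swimmer is moving toward the dolphin.
General Doppler shift: f' = f · (v + v_o)/(v + v_s).
f' = 86797 × (1466 + 1.3)/(1466 + 5) = 86797 × 1467.3/1471 ≈ 86579 Hz.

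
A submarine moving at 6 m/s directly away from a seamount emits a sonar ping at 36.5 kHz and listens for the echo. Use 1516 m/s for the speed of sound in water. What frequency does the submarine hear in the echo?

36.2 kHz

The seamount receives the sound from a moving source: f₁ = f₀ · v/(v + v_e) = 36.5 × 1516/1522 ≈ 36.4 kHz.
On the return leg the submarine is a moving observer: f₂ = f₁ · (v − v_e)/v = 36.4 × 1510/1516 ≈ 36.2 kHz.
Equivalently f₂ = f₀ · (v − v_e)/(v + v_e).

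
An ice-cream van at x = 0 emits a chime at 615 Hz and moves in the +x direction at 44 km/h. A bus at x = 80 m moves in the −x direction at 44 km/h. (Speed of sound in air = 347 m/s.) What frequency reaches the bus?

660 Hz

44 km/h = 12.22 m/s; 44 km/h = 12.22 m/s.
The observer lies on the +x side, so the source is heading toward the observer and the observer is heading toward the source.
General Doppler shift: f' = f · (v + v_o)/(v − v_s).
f' = 615 × (347 + 12.22)/(347 − 12.22) = 615 × 359.22/334.78 ≈ 660 Hz.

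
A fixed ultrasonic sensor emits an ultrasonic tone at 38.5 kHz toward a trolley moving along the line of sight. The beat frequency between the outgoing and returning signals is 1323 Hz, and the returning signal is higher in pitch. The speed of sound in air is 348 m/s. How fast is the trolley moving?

5.9 m/s

Double Doppler shift off a moving reflector: f₂ = f₀ · (v + u)/(v − u) (u > 0 toward emitter).
Returning signal is higher, so f₂ = f₀ + Δf = 38500 + 1323 = 39823 Hz.
Rearranging, u = v · (f₂ − f₀)/(f₂ + f₀) = 348 × 1323/78323 ≈ 5.9 m/s.
So the trolley is moving at 5.9 m/s toward the emitter.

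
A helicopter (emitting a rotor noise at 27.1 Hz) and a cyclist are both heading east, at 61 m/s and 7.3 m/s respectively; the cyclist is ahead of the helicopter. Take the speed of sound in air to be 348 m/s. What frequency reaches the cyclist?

32.2 Hz

The cyclist is ahead, so the helicopter is moving toward it while the cyclist is moving away from the helicopter.
Both move, so f' = f · (v − v_o)/(v − v_s).
f' = 27.1 × (348 − 7.3)/(348 − 61) = 27.1 × 340.7/287 ≈ 32.2 Hz.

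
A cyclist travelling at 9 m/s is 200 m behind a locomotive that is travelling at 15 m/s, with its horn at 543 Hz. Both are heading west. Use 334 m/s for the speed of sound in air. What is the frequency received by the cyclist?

The cyclist is behind, so the locomotive is moving away from it while the cyclist is moving toward the locomotive.
General Doppler shift: f' = f · (v + v_o)/(v + v_s).
f' = 543 × (334 + 9)/(334 + 15) = 543 × 343/349 ≈ 534 Hz.

534 Hz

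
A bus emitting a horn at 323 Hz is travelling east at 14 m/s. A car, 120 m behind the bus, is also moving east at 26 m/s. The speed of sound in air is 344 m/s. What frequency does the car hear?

334 Hz

The car is behind, so the bus is moving away from it while the car is moving toward the bus.
With source receding and observer approaching, f' = f · (v + v_o)/(v + v_s).
f' = 323 × (344 + 26)/(344 + 14) = 323 × 370/358 ≈ 334 Hz.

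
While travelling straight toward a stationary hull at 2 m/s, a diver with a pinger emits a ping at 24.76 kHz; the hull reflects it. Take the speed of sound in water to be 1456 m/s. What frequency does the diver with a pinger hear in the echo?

24.8 kHz

The hull receives the sound from a moving source: f₁ = f₀ · v/(v − v_e) = 24.76 × 1456/1454 ≈ 24.8 kHz.
On the return leg the diver with a pinger is a moving observer: f₂ = f₁ · (v + v_e)/v = 24.8 × 1458/1456 ≈ 24.8 kHz.
Equivalently f₂ = f₀ · (v + v_e)/(v − v_e).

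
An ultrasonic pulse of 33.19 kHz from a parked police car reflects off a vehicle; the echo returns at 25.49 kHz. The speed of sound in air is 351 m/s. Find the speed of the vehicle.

46 m/s

Double Doppler shift off a moving reflector: f₂ = f₀ · (v + u)/(v − u) (u > 0 toward emitter).
Rearranging, u = v · (f₂ − f₀)/(f₂ + f₀) = 351 × -7.70/58.68 ≈ -46 m/s.
So the vehicle is moving at 46 m/s away from the emitter.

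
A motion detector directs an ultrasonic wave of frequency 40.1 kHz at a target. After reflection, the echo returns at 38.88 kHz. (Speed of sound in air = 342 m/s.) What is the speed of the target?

Double Doppler shift off a moving reflector: f₂ = f₀ · (v + u)/(v − u) (u > 0 toward emitter).
Rearranging, u = v · (f₂ − f₀)/(f₂ + f₀) = 342 × -1.22/78.98 ≈ -5.3 m/s.
So the target is moving at 5.3 m/s away from the emitter.

5.3 m/s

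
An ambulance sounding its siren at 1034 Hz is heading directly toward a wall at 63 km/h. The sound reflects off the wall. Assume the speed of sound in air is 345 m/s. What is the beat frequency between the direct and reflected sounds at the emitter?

111 Hz

63 km/h = 17.5 m/s.
The wall receives the sound from a moving source: f₁ = f₀ · v/(v − v_e) = 1034 × 345/327.5 ≈ 1089.3 Hz.
On the return leg the ambulance is a moving observer: f₂ = f₁ · (v + v_e)/v = 1089.3 × 362.5/345 ≈ 1144.5 Hz.
Equivalently f₂ = f₀ · (v + v_e)/(v − v_e).
Beat against the emitted tone: |f₂ − f₀| = 2v_e·f₀/(v − v_e) = 2 × 17.5 × 1034/327.5 ≈ 111 Hz.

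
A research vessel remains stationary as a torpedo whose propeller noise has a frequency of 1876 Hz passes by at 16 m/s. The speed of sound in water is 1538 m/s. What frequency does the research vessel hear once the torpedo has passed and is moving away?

Receding: f₂ = f · v/(v + v_s) = 1876 × 1538/1554 ≈ 1857 Hz.

1857 Hz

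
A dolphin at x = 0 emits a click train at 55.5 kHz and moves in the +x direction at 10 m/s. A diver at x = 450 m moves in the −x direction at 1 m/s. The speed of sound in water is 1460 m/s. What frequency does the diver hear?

The observer lies on the +x side, so the source is heading toward the observer and the observer is heading toward the source.
General Doppler shift: f' = f · (v + v_o)/(v − v_s).
f' = 55.5 × (1460 + 1)/(1460 − 10) = 55.5 × 1461/1450 ≈ 55.9 kHz.

55.9 kHz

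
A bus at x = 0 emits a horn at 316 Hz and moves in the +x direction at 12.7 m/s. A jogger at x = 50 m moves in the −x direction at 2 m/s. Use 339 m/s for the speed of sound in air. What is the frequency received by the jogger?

The observer lies on the +x side, so the source is heading toward the observer and the observer is heading toward the source.
General Doppler shift: f' = f · (v + v_o)/(v − v_s).
f' = 316 × (339 + 2)/(339 − 12.7) = 316 × 341/326.3 ≈ 330 Hz.

330 Hz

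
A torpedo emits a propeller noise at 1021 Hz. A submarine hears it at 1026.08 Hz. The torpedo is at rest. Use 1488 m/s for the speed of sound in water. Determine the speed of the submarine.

f' > f, so the submarine is approaching.
f' = f · (v + v_o)/v ⇒ v_o = v · |f'/f − 1|.
v_o = 1488 × |1026.08/1021 − 1| = 1488 × 0.004976 ≈ 7.4 m/s.

7.4 m/s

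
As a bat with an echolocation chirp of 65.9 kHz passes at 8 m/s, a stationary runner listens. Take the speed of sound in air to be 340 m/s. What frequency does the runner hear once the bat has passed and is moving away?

64.4 kHz

Receding: f₂ = f · v/(v + v_s) = 65.9 × 340/348 ≈ 64.4 kHz.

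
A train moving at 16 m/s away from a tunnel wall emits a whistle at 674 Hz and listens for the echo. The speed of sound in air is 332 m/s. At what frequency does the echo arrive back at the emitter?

The tunnel wall receives the sound from a moving source: f₁ = f₀ · v/(v + v_e) = 674 × 332/348 ≈ 643 Hz.
On the return leg the train is a moving observer: f₂ = f₁ · (v − v_e)/v = 643 × 316/332 ≈ 612 Hz.
Equivalently f₂ = f₀ · (v − v_e)/(v + v_e).

612 Hz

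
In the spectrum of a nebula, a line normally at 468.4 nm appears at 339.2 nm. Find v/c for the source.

0.312c

λ'/λ₀ = 0.7242 < 1 (blueshift), so the source is approaching.
λ'/λ₀ = √((1 − β)/(1 + β)) for an approaching source ⇒ β = (1 − r²)/(1 + r²) with r = λ'/λ₀.
β = (1 − 0.5244)/(1 + 0.5244) ≈ 0.312.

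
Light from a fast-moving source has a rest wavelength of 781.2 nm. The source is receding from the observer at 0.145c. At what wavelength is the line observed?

Relativistic Doppler for wavelength: λ' = λ₀ · √((1 + β)/(1 − β)).
λ' = 781.2 × √(1.1450/0.8550) = 781.2 × 1.15723 ≈ 904.0 nm.

904.0 nm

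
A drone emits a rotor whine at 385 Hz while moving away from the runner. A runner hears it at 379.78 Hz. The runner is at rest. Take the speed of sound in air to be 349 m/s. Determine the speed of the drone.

4.8 m/s

f' = f · v/(v + v_s) ⇒ v_s = v · |1 − f/f'|.
v_s = 349 × |1 − 385/379.78| = 349 × 0.01374 ≈ 4.8 m/s.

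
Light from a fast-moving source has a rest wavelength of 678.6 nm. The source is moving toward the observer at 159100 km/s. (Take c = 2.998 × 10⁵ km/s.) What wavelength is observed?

375.8 nm

β = v/c = 159100/299800 = 0.5307.
Relativistic Doppler for wavelength: λ' = λ₀ · √((1 − β)/(1 + β)).
λ' = 678.6 × √(0.4693/1.5307) = 678.6 × 0.55372 ≈ 375.8 nm.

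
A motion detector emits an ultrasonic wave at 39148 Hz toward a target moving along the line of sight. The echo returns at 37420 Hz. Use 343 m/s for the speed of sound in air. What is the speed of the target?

Double Doppler shift off a moving reflector: f₂ = f₀ · (v + u)/(v − u) (u > 0 toward emitter).
Rearranging, u = v · (f₂ − f₀)/(f₂ + f₀) = 343 × -1728/76568 ≈ -7.7 m/s.
So the target is moving at 7.7 m/s away from the emitter.

7.7 m/s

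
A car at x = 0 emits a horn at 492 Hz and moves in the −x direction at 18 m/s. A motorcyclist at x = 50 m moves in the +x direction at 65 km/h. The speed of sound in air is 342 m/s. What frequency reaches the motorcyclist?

65 km/h = 18.06 m/s.
The observer lies on the +x side, so the source is heading away from the observer and the observer is heading away from the source.
With source receding and observer receding, f' = f · (v − v_o)/(v + v_s).
f' = 492 × (342 − 18.06)/(342 + 18) = 492 × 323.94/360 ≈ 443 Hz.

443 Hz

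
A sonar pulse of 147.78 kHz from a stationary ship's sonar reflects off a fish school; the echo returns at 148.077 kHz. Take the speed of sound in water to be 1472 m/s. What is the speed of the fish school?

1.48 m/s

Double Doppler shift off a moving reflector: f₂ = f₀ · (v + u)/(v − u) (u > 0 toward emitter).
Rearranging, u = v · (f₂ − f₀)/(f₂ + f₀) = 1472 × 0.297/295.857 ≈ 1.48 m/s.
So the fish school is moving at 1.48 m/s toward the emitter.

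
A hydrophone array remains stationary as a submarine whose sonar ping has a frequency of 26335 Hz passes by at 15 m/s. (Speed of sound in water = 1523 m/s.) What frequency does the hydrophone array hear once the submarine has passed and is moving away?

26078 Hz

Receding: f₂ = f · v/(v + v_s) = 26335 × 1523/1538 ≈ 26078 Hz.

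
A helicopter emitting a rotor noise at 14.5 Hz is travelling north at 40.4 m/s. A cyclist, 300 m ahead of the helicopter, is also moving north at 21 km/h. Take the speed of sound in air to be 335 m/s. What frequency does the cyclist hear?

16.2 Hz

21 km/h = 5.833 m/s.
The cyclist is ahead, so the helicopter is moving toward it while the cyclist is moving away from the helicopter.
General Doppler shift: f' = f · (v − v_o)/(v − v_s).
f' = 14.5 × (335 − 5.833)/(335 − 40.4) = 14.5 × 329.17/294.6 ≈ 16.2 Hz.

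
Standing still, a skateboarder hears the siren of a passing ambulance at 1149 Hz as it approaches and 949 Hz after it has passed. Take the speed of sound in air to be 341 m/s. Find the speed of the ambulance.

f₁/f₂ = (v + v_s)/(v − v_s), so v_s = v · (f₁ − f₂)/(f₁ + f₂).
v_s = 341 × (1149 − 949)/(1149 + 949) = 341 × 200/2098 ≈ 33 m/s.

33 m/s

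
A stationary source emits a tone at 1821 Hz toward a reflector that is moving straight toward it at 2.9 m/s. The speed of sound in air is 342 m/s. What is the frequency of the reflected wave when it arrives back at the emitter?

At the reflector (a moving observer), f₁ = f₀ · (v + u)/v = 1821 × 344.9/342 ≈ 1836 Hz.
On reflection it acts as a source moving toward the stationary detector: f₂ = f₁ · v/(v − u) = 1836 × 342/339.1 ≈ 1852 Hz.
Equivalently f₂ = f₀ · (v + u)/(v − u).

1852 Hz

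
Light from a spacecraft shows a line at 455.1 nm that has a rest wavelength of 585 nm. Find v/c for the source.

λ'/λ₀ = 0.7779 < 1 (blueshift), so the source is approaching.
λ'/λ₀ = √((1 − β)/(1 + β)) for an approaching source ⇒ β = (1 − r²)/(1 + r²) with r = λ'/λ₀.
β = (1 − 0.6052)/(1 + 0.6052) ≈ 0.246.

0.246c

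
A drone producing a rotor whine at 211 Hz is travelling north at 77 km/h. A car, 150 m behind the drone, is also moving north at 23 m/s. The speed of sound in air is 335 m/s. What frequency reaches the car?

212 Hz

77 km/h = 21.39 m/s.
The car is behind, so the drone is moving away from it while the car is moving toward the drone.
General Doppler shift: f' = f · (v + v_o)/(v + v_s).
f' = 211 × (335 + 23)/(335 + 21.39) = 211 × 358/356.39 ≈ 212 Hz.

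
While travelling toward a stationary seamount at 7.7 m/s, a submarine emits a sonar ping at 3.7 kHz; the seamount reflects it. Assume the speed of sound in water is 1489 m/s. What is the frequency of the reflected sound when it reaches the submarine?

3.74 kHz

The seamount receives the sound from a moving source: f₁ = f₀ · v/(v − v_e) = 3.7 × 1489/1481.3 ≈ 3.72 kHz.
On the return leg the submarine is a moving observer: f₂ = f₁ · (v + v_e)/v = 3.72 × 1496.7/1489 ≈ 3.74 kHz.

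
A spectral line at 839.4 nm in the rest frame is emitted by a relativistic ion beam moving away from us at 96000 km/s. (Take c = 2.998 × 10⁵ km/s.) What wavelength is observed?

1169.8 nm

β = v/c = 96000/299800 = 0.3202.
Relativistic Doppler for wavelength: λ' = λ₀ · √((1 + β)/(1 − β)).
λ' = 839.4 × √(1.3202/0.6798) = 839.4 × 1.39359 ≈ 1169.8 nm.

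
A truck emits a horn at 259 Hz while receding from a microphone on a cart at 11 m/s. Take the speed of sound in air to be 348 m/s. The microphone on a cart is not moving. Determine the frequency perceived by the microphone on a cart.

Only the source moves, away from the listener, so f' = f · v/(v + v_s).
f' = 259 × 348/(348 + 11) = 259 × 348/359 ≈ 251 Hz.

251 Hz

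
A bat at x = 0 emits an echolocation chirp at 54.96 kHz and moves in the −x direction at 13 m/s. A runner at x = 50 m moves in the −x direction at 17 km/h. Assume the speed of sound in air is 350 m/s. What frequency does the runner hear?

17 km/h = 4.722 m/s.
The observer lies on the +x side, so the source is heading away from the observer and the observer is heading toward the source.
General Doppler shift: f' = f · (v + v_o)/(v + v_s).
f' = 54.96 × (350 + 4.722)/(350 + 13) = 54.96 × 354.72/363 ≈ 53.7 kHz.

53.7 kHz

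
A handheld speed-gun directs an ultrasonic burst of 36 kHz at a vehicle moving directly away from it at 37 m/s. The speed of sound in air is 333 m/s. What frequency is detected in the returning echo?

At the vehicle (a moving observer), f₁ = f₀ · (v − u)/v = 36 × 296/333 ≈ 32.0 kHz.
On reflection it acts as a source moving away from the stationary detector: f₂ = f₁ · v/(v + u) = 32.0 × 333/370 ≈ 28.8 kHz.

28.8 kHz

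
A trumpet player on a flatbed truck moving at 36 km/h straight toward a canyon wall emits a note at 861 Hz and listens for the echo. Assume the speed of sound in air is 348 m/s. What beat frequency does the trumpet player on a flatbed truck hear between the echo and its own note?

36 km/h = 10 m/s.
The canyon wall receives the sound from a moving source: f₁ = f₀ · v/(v − v_e) = 861 × 348/338 ≈ 886.5 Hz.
On the return leg the trumpet player on a flatbed truck is a moving observer: f₂ = f₁ · (v + v_e)/v = 886.5 × 358/348 ≈ 911.9 Hz.
Equivalently f₂ = f₀ · (v + v_e)/(v − v_e).
Beat against the emitted tone: |f₂ − f₀| = 2v_e·f₀/(v − v_e) = 2 × 10 × 861/338 ≈ 50.9 Hz.

50.9 Hz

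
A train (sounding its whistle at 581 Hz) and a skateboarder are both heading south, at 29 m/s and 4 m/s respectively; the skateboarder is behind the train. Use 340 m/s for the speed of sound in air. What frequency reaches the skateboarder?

542 Hz

The skateboarder is behind, so the train is moving away from it while the skateboarder is moving toward the train.
General Doppler shift: f' = f · (v + v_o)/(v + v_s).
f' = 581 × (340 + 4)/(340 + 29) = 581 × 344/369 ≈ 542 Hz.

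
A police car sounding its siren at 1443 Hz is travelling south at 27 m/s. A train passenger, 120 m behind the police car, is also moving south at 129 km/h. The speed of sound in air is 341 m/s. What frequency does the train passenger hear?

1478 Hz

129 km/h = 35.83 m/s.
The train passenger is behind, so the police car is moving away from it while the train passenger is moving toward the police car.
Both move, so f' = f · (v + v_o)/(v + v_s).
f' = 1443 × (341 + 35.83)/(341 + 27) = 1443 × 376.83/368 ≈ 1478 Hz.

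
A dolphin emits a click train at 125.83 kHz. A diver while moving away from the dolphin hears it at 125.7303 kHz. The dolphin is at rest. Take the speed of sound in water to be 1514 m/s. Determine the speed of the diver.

1.20 m/s

f' = f · (v − v_o)/v ⇒ v_o = v · |f'/f − 1|.
v_o = 1514 × |125.7303/125.83 − 1| = 1514 × 0.0007923 ≈ 1.20 m/s.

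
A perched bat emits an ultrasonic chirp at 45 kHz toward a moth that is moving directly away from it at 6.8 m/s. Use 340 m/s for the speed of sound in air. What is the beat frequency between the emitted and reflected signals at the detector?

1765 Hz

The moth first receives the wave as a moving observer: f₁ = f₀ · (v − u)/v = 45 × (340 − 6.8)/340 ≈ 44.100 kHz.
The reflection then acts as a moving source: f₂ = f₁ · v/(v + u) ≈ 43.235 kHz.
Equivalently f₂ = f₀ · (v − u)/(v + u).
Beat frequency (with f₀ = 45000 Hz): |f₂ − f₀| = 2u·f₀/(v + u) = 2 × 6.8 × 45000/346.8 ≈ 1765 Hz.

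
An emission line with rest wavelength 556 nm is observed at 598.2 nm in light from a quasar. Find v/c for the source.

0.073c

λ'/λ₀ = 1.0759 > 1 (redshift), so the source is receding.
λ'/λ₀ = √((1 + β)/(1 − β)) for a receding source ⇒ β = (r² − 1)/(r² + 1) with r = λ'/λ₀.
β = (1.1576 − 1)/(1.1576 + 1) ≈ 0.073.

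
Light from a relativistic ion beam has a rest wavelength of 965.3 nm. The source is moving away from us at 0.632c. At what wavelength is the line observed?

2032.8 nm

Relativistic Doppler for wavelength: λ' = λ₀ · √((1 + β)/(1 − β)).
λ' = 965.3 × √(1.6320/0.3680) = 965.3 × 2.10589 ≈ 2032.8 nm.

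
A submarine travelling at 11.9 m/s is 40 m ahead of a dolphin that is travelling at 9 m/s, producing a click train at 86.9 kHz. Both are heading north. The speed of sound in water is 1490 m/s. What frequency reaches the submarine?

The submarine is ahead, so the dolphin is moving toward it while the submarine is moving away from the dolphin.
Both move, so f' = f · (v − v_o)/(v − v_s).
f' = 86.9 × (1490 − 11.9)/(1490 − 9) = 86.9 × 1478.1/1481 ≈ 86.7 kHz.

86.7 kHz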